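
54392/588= 13598/147  =  92.50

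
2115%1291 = 824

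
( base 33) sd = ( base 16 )3A9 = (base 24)1f1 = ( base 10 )937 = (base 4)32221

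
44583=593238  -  548655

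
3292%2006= 1286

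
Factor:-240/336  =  -5^1*7^(  -  1) = -5/7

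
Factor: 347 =347^1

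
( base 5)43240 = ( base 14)1105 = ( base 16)b81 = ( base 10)2945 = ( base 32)2s1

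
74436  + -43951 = 30485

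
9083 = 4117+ 4966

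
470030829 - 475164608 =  - 5133779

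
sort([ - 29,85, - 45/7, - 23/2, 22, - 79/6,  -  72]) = [ - 72 , - 29, - 79/6, - 23/2, - 45/7, 22,85]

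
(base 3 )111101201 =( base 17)1GD8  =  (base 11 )7379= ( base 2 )10011000100110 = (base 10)9766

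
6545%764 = 433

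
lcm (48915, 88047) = 440235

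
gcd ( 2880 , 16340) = 20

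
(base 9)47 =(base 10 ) 43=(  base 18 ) 27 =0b101011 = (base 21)21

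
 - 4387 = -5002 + 615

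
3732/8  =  466 + 1/2 = 466.50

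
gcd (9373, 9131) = 1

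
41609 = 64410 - 22801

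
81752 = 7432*11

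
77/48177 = 77/48177 = 0.00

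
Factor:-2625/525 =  - 5^1 = -5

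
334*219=73146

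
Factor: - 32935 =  - 5^1*7^1*941^1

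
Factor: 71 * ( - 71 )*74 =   -  373034 = - 2^1*37^1*71^2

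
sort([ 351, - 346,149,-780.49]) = [ - 780.49, - 346, 149,351 ] 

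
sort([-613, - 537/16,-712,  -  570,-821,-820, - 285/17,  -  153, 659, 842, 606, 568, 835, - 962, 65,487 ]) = [  -  962,-821,-820, -712, - 613,-570, - 153, - 537/16,  -  285/17, 65,487,568,  606,659,  835, 842]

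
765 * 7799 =5966235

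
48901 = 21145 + 27756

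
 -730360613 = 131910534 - 862271147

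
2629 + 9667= 12296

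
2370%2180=190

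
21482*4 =85928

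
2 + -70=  - 68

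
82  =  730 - 648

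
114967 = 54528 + 60439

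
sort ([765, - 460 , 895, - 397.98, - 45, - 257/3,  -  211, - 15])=[ - 460, - 397.98, - 211, - 257/3 ,-45, - 15,765, 895]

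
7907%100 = 7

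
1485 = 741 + 744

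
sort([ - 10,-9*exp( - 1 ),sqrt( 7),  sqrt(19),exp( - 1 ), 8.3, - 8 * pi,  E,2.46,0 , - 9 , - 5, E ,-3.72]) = [ - 8 * pi, - 10,- 9, - 5, - 3.72, - 9 * exp( - 1),0, exp(-1 ), 2.46,sqrt( 7 ),  E,E,sqrt( 19),8.3]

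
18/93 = 6/31 = 0.19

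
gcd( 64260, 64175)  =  85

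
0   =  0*24809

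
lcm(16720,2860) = 217360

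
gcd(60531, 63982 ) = 1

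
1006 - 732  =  274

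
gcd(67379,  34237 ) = 73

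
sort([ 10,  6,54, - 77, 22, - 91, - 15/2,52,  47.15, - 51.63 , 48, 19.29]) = [-91, - 77 , - 51.63, - 15/2,  6,10,  19.29,22,47.15,48,52, 54]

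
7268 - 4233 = 3035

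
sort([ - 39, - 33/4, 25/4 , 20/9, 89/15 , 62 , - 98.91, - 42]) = [- 98.91, - 42, - 39, - 33/4,20/9 , 89/15,25/4,62 ]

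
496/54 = 248/27= 9.19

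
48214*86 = 4146404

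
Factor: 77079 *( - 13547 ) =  - 3^1*19^1*23^1*31^1*25693^1 = -  1044189213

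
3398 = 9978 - 6580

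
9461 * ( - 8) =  - 75688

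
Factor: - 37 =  - 37^1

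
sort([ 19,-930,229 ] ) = [- 930,19,229 ] 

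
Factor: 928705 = 5^1*281^1 * 661^1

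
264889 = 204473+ 60416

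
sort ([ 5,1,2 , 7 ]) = [ 1,2, 5,  7] 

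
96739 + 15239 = 111978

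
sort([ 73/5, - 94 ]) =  [-94, 73/5]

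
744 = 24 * 31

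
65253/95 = 686 + 83/95 = 686.87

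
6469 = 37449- 30980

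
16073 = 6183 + 9890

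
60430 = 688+59742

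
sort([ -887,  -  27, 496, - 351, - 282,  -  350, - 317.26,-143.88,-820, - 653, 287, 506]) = [-887, - 820, - 653, - 351, - 350, - 317.26 , - 282,- 143.88,-27, 287, 496,  506] 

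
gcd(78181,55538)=1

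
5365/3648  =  5365/3648 = 1.47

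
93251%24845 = 18716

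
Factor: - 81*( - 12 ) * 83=2^2*3^5 * 83^1 = 80676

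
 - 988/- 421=2 + 146/421  =  2.35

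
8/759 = 8/759=   0.01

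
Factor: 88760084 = 2^2*7^1*43^1*73721^1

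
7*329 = 2303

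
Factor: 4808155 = 5^1*11^1*87421^1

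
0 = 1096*0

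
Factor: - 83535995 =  - 5^1*601^1*27799^1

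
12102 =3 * 4034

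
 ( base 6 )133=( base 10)57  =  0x39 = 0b111001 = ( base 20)2h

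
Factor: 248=2^3 *31^1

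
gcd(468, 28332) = 36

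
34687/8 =4335  +  7/8= 4335.88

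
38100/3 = 12700 = 12700.00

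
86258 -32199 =54059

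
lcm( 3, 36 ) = 36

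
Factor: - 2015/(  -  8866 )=5/22 = 2^( - 1 )*5^1*11^(-1 )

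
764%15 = 14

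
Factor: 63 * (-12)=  - 756 = -2^2*3^3*7^1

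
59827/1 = 59827=59827.00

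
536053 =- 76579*( - 7)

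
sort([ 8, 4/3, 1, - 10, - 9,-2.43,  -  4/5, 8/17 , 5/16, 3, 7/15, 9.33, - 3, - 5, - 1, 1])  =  [ - 10, - 9,  -  5,-3,  -  2.43, - 1, - 4/5, 5/16, 7/15, 8/17, 1 , 1,4/3,  3, 8, 9.33]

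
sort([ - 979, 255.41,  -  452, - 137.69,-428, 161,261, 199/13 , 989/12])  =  [ - 979,- 452, - 428,-137.69,  199/13,989/12,161, 255.41, 261] 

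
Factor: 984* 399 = 2^3*3^2* 7^1*19^1*41^1 = 392616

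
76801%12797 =19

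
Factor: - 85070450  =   - 2^1* 5^2*157^1*10837^1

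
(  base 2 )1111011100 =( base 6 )4324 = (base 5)12423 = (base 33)TV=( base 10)988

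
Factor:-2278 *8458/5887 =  - 2^2*7^( -1 ) * 17^1 * 29^ ( - 2 ) * 67^1*4229^1 = - 19267324/5887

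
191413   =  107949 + 83464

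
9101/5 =9101/5 = 1820.20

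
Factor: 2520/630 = 2^2 = 4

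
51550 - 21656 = 29894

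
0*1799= 0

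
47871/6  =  7978 + 1/2=7978.50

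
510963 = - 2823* (  -  181)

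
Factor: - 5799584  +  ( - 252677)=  - 6052261^1 =- 6052261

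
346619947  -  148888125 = 197731822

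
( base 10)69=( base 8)105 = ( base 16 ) 45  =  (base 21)36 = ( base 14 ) 4d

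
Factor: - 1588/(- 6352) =2^ ( - 2 )  =  1/4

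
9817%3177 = 286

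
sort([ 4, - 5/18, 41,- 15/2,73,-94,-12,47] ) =[ -94,- 12,  -  15/2, - 5/18,4, 41, 47,  73]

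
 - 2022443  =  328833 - 2351276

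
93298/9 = 10366 + 4/9 =10366.44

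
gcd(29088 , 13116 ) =12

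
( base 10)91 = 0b1011011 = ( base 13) 70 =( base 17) 56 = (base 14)67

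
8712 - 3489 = 5223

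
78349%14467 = 6014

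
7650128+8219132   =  15869260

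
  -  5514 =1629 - 7143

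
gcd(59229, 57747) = 3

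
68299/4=68299/4  =  17074.75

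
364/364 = 1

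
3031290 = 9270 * 327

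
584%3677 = 584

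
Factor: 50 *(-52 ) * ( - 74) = 2^4*5^2*13^1 * 37^1 = 192400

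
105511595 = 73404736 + 32106859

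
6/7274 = 3/3637= 0.00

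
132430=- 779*( - 170)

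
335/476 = 335/476 = 0.70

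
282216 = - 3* ( - 94072)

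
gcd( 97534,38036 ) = 2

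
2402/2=1201  =  1201.00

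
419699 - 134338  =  285361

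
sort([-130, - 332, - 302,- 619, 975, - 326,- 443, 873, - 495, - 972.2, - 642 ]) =[ - 972.2, - 642,-619,-495, - 443, - 332, - 326,-302, - 130, 873, 975] 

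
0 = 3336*0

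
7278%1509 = 1242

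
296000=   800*370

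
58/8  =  7 + 1/4 = 7.25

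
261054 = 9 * 29006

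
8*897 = 7176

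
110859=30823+80036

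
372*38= 14136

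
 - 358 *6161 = -2205638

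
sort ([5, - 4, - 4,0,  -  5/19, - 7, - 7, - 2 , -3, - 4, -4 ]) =[- 7,- 7, - 4 , - 4, - 4, - 4, - 3,  -  2, - 5/19,0,5 ]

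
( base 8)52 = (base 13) 33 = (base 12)36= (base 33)19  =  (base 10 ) 42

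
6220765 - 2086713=4134052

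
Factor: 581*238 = 138278 = 2^1* 7^2*17^1*83^1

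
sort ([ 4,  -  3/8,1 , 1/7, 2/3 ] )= [ - 3/8 , 1/7, 2/3,1, 4]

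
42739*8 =341912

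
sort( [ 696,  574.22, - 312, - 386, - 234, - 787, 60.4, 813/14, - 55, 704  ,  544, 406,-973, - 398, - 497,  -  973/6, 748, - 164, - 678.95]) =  [ - 973, - 787, - 678.95, - 497, - 398, - 386, - 312 , - 234, - 164, -973/6,  -  55, 813/14,60.4, 406,  544,574.22, 696, 704, 748]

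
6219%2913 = 393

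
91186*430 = 39209980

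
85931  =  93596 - 7665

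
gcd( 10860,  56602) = 2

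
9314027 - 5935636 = 3378391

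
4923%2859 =2064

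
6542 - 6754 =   -  212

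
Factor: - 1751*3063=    - 5363313 = - 3^1*17^1*103^1*1021^1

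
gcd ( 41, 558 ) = 1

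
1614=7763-6149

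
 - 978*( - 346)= 338388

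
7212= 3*2404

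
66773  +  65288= 132061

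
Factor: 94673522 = 2^1 *367^1*128983^1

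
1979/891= 1979/891 = 2.22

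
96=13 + 83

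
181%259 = 181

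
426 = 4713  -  4287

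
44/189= 44/189  =  0.23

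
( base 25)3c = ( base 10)87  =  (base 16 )57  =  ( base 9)106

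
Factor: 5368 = 2^3 * 11^1*61^1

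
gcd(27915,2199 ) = 3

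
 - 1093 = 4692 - 5785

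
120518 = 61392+59126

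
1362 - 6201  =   - 4839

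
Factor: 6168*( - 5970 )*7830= - 288323776800=- 2^5* 3^5 * 5^2*29^1*199^1*257^1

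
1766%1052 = 714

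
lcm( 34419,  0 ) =0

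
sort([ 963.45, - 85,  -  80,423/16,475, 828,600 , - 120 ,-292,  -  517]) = [  -  517, - 292, - 120, - 85,-80,423/16,475,  600,828 , 963.45 ]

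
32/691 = 32/691 = 0.05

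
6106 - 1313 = 4793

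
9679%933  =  349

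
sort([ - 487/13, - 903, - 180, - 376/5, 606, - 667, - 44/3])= [ - 903,-667, - 180,-376/5, - 487/13,-44/3,606]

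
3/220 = 3/220 = 0.01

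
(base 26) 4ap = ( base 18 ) 941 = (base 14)1137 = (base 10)2989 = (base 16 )bad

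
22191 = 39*569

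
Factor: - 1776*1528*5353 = -2^7*3^1*37^1* 53^1 * 101^1*191^1 = -14526585984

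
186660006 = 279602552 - 92942546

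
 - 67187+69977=2790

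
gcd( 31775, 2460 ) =205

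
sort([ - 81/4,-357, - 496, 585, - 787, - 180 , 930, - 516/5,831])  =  [ - 787, - 496,- 357 , - 180, - 516/5, - 81/4,585 , 831,930 ] 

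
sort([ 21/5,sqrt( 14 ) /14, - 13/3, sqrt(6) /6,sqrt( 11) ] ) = [ - 13/3, sqrt( 14 )/14,sqrt (6) /6, sqrt( 11 ), 21/5]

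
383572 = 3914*98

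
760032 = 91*8352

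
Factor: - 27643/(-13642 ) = 2^( - 1) * 7^1*11^1*19^(-1) = 77/38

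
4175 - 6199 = -2024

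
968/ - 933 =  - 968/933 = -1.04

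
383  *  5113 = 1958279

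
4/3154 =2/1577 = 0.00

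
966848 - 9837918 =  - 8871070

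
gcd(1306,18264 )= 2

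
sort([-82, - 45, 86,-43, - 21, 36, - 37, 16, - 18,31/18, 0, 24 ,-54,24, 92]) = [ - 82, - 54,  -  45,-43,  -  37, - 21,  -  18,0, 31/18,  16,24, 24, 36,86,92]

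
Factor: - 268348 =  - 2^2*73^1*919^1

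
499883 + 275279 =775162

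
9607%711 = 364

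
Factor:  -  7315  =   - 5^1*7^1* 11^1*19^1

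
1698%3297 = 1698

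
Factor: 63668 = 2^2 * 11^1*1447^1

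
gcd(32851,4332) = 361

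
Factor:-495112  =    -  2^3 * 199^1*311^1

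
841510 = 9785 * 86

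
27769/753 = 27769/753 = 36.88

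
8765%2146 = 181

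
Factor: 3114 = 2^1*3^2 *173^1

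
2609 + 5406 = 8015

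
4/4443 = 4/4443 = 0.00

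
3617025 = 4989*725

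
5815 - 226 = 5589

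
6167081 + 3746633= 9913714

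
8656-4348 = 4308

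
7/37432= 7/37432 = 0.00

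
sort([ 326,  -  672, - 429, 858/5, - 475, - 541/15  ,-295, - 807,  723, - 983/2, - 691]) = [ - 807,-691, - 672, - 983/2, - 475, - 429, - 295, - 541/15,858/5,  326,723] 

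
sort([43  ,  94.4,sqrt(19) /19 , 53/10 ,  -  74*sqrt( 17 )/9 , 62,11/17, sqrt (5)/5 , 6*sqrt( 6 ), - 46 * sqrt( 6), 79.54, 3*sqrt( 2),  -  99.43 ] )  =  [- 46* sqrt(6 ), - 99.43, - 74 *sqrt(17 )/9 , sqrt(19) /19,sqrt( 5 )/5,11/17, 3*sqrt (2), 53/10,  6*sqrt( 6 ) , 43,62,79.54, 94.4]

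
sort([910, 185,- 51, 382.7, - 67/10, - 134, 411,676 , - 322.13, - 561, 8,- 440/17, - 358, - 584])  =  [ - 584,-561, - 358,- 322.13, - 134, - 51, - 440/17, - 67/10, 8, 185,382.7, 411, 676,910]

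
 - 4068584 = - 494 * 8236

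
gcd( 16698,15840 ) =66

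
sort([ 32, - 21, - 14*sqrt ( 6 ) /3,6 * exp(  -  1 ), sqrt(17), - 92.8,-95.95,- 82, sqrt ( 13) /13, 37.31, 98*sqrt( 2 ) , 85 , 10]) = [ -95.95 , - 92.8, - 82, - 21 , - 14*sqrt (6)/3,  sqrt(  13)/13,6*exp( - 1),sqrt (17),10, 32,37.31, 85, 98*sqrt( 2)] 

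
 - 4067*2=-8134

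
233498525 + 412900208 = 646398733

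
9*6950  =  62550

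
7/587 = 7/587 = 0.01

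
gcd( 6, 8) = 2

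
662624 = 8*82828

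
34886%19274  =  15612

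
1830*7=12810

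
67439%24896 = 17647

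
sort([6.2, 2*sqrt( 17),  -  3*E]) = [ - 3*E, 6.2,2*sqrt(17 ) ]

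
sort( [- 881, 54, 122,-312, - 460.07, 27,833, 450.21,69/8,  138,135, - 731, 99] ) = [ - 881, - 731, - 460.07, - 312,69/8,27,54, 99,122,135, 138,450.21, 833]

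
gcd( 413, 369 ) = 1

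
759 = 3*253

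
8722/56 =623/4=155.75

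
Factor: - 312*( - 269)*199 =2^3*3^1*13^1*199^1*269^1 = 16701672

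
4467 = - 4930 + 9397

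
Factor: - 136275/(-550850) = 237/958= 2^( - 1)*3^1*79^1*479^(-1)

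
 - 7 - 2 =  -9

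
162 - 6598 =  - 6436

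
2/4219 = 2/4219  =  0.00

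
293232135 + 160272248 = 453504383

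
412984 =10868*38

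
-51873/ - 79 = 51873/79=656.62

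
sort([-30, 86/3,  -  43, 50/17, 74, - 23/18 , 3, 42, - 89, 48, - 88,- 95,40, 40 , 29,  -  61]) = [ - 95,-89, -88, - 61 ,-43, - 30 ,- 23/18, 50/17,3,86/3, 29, 40, 40,42, 48  ,  74]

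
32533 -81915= - 49382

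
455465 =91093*5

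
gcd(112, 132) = 4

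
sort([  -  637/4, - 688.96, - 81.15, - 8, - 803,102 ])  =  [-803, - 688.96,-637/4,-81.15, - 8,102 ]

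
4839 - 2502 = 2337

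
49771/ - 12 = -4148  +  5/12  =  -4147.58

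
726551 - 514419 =212132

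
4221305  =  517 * 8165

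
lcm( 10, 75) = 150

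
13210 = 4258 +8952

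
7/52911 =7/52911 = 0.00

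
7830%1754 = 814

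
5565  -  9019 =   -  3454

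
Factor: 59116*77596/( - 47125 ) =-4587165136/47125=-2^4*5^(- 3 )*13^(- 1)*19^1*29^( - 1)*1021^1*14779^1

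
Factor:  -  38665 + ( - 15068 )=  - 3^1*17911^1 = -  53733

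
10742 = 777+9965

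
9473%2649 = 1526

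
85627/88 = 85627/88 = 973.03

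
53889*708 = 38153412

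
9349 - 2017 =7332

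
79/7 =79/7 = 11.29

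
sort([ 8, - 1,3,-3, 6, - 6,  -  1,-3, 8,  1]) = [ - 6, - 3,-3, - 1, - 1, 1, 3 , 6, 8, 8]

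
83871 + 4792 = 88663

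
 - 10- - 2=-8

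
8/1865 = 8/1865 = 0.00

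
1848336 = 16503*112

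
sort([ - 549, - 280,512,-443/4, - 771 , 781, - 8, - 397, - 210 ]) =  [  -  771, -549, - 397, - 280,-210, - 443/4, - 8 , 512 , 781]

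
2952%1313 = 326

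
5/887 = 5/887 = 0.01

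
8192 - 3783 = 4409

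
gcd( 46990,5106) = 74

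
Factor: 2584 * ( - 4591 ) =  - 11863144  =  - 2^3 * 17^1*19^1*4591^1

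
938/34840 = 7/260 = 0.03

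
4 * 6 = 24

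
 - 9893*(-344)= 3403192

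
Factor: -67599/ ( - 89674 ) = 2^( - 1)*3^2* 7^1*13^( - 1)*29^1 *37^1*3449^(- 1)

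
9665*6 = 57990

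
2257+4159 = 6416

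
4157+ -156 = 4001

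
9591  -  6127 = 3464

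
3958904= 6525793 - 2566889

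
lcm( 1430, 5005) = 10010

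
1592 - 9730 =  - 8138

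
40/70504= 5/8813 = 0.00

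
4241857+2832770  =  7074627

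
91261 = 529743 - 438482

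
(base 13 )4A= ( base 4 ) 332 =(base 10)62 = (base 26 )2a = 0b111110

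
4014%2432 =1582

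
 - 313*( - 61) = 19093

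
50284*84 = 4223856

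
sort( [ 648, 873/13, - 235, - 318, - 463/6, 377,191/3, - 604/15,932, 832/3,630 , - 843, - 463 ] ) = [ - 843, - 463,-318, - 235, - 463/6, - 604/15, 191/3,873/13,  832/3, 377,630  ,  648, 932]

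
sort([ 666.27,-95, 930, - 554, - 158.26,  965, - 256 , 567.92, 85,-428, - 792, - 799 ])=[ - 799, - 792, - 554, - 428, - 256, - 158.26 , - 95,85, 567.92,666.27, 930, 965] 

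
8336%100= 36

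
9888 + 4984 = 14872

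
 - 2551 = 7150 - 9701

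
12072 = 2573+9499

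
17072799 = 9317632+7755167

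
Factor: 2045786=2^1*103^1 * 9931^1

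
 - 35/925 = -1 + 178/185= - 0.04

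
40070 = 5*8014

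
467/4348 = 467/4348 = 0.11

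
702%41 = 5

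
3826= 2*1913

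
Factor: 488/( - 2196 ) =-2/9 = -  2^1* 3^( - 2) 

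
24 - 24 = 0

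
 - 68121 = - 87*783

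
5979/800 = 5979/800  =  7.47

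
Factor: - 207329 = -207329^1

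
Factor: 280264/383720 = 661/905= 5^(- 1 ) *181^ ( - 1)*661^1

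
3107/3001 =3107/3001= 1.04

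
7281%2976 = 1329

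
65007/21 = 21669/7 = 3095.57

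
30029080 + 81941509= 111970589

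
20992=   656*32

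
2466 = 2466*1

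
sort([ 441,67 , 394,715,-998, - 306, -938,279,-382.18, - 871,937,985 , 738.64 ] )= [-998, -938, - 871, - 382.18, - 306, 67,279, 394 , 441,715,738.64, 937,985]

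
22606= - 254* (  -  89)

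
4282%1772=738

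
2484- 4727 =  - 2243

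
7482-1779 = 5703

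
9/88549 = 9/88549 = 0.00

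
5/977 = 5/977 = 0.01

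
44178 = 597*74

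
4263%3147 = 1116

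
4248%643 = 390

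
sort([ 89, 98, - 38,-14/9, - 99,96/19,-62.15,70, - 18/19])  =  [ - 99, - 62.15, - 38, - 14/9, - 18/19, 96/19, 70,  89, 98]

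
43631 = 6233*7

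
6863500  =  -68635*( - 100 )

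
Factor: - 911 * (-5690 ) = 2^1* 5^1*569^1*911^1 = 5183590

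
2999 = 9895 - 6896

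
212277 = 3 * 70759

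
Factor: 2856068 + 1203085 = 3^4*7^1*7159^1 =4059153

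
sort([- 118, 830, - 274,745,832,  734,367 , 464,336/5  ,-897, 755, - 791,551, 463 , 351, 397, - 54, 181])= [ - 897,-791, - 274, - 118 , - 54,  336/5, 181,351,367,397 , 463,464, 551,734 , 745 , 755, 830, 832]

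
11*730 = 8030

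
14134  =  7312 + 6822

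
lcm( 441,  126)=882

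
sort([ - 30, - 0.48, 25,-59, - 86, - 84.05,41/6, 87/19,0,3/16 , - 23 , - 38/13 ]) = [ - 86,-84.05, - 59,  -  30,- 23,  -  38/13, - 0.48, 0, 3/16, 87/19, 41/6, 25 ]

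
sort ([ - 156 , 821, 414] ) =[ - 156, 414, 821] 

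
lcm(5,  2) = 10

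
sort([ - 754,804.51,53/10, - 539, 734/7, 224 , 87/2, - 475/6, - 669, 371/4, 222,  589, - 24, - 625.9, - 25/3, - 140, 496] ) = [- 754, - 669, - 625.9,-539, - 140, - 475/6, - 24,  -  25/3,53/10,87/2,  371/4,734/7, 222,224,496, 589,804.51] 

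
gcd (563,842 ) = 1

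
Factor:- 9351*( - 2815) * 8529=3^3*5^1*563^1*1039^1 * 2843^1 = 224509421385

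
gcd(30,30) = 30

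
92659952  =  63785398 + 28874554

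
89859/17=5285 + 14/17 = 5285.82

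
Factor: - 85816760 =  - 2^3*5^1 * 199^1*10781^1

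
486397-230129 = 256268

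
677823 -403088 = 274735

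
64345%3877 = 2313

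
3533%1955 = 1578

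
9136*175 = 1598800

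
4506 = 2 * 2253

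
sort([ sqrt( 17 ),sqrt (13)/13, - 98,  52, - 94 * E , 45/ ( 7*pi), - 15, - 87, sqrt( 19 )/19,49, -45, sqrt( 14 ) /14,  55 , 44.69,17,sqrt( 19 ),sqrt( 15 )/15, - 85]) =[-94*E,- 98, - 87, - 85 , - 45, - 15,  sqrt(19 ) /19,sqrt(15)/15,sqrt( 14 )/14, sqrt( 13 )/13,45/( 7*pi ),sqrt( 17),sqrt( 19), 17,44.69,49 , 52,55]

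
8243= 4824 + 3419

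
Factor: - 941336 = -2^3*11^1*19^1 * 563^1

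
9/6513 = 3/2171 = 0.00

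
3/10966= 3/10966 = 0.00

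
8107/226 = 8107/226 = 35.87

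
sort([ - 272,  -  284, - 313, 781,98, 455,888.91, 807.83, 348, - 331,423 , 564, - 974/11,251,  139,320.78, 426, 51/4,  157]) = [ - 331, - 313, - 284, - 272, - 974/11, 51/4,98, 139,157,251, 320.78, 348, 423,426, 455,  564, 781,807.83, 888.91 ] 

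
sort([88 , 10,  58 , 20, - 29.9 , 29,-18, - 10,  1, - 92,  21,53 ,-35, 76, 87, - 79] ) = [ -92 , - 79,-35, - 29.9 , - 18, - 10, 1, 10,  20,21 , 29, 53,58 , 76, 87, 88 ]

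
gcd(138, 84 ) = 6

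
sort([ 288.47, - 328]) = [ - 328, 288.47 ]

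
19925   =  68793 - 48868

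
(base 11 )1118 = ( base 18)49d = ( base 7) 4201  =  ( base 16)5bf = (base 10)1471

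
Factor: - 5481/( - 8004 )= 2^ ( - 2)*3^2 * 7^1*23^( - 1) = 63/92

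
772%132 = 112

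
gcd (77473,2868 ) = 1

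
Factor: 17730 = 2^1 * 3^2 * 5^1 * 197^1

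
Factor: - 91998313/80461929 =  - 3^( - 1 )*11^1*1213^( - 1 )*22111^(  -  1 )*8363483^1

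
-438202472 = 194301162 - 632503634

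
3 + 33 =36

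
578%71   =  10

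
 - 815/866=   -  815/866= - 0.94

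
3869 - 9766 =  - 5897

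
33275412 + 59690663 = 92966075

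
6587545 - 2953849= 3633696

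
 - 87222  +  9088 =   -  78134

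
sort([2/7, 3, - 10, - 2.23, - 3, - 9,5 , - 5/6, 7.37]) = [ - 10,  -  9, - 3, - 2.23, - 5/6, 2/7,3, 5, 7.37]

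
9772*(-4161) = -40661292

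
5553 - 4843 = 710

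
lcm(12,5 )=60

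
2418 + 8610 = 11028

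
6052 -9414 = - 3362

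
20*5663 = 113260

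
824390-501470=322920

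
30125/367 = 30125/367 = 82.08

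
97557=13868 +83689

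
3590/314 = 1795/157 =11.43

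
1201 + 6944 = 8145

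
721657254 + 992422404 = 1714079658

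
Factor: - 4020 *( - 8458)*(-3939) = - 133930569240 = - 2^3*3^2* 5^1*13^1*67^1  *101^1*4229^1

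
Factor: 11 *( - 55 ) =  - 605=-5^1  *  11^2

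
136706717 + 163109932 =299816649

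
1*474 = 474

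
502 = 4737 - 4235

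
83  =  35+48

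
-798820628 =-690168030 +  -108652598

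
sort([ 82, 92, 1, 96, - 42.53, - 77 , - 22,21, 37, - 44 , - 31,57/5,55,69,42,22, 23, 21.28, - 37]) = [-77 ,  -  44, - 42.53,-37,-31 , - 22, 1, 57/5, 21, 21.28, 22,23, 37, 42, 55, 69,82,  92, 96]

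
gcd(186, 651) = 93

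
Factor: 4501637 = 7^1*227^1*2833^1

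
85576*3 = 256728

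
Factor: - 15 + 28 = 13 = 13^1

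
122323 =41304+81019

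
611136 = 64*9549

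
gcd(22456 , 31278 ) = 802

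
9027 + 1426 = 10453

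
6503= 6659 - 156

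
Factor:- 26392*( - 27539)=2^3*3299^1*27539^1 = 726809288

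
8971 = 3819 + 5152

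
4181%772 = 321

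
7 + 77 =84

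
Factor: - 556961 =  - 37^1*15053^1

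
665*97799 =65036335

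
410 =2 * 205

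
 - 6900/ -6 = 1150/1   =  1150.00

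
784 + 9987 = 10771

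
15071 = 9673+5398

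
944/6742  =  472/3371 = 0.14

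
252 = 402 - 150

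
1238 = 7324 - 6086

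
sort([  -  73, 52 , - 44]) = [ - 73, - 44,  52 ]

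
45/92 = 45/92 = 0.49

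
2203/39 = 56 + 19/39=56.49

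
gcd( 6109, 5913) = 1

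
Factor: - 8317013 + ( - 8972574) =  - 17289587 = -7^1*353^1*6997^1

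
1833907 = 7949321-6115414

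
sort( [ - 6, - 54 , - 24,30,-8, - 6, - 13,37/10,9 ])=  [ - 54, - 24,-13, - 8, -6,-6, 37/10,9,30]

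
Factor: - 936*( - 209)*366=2^4*3^3*11^1*13^1*19^1*61^1 = 71598384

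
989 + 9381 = 10370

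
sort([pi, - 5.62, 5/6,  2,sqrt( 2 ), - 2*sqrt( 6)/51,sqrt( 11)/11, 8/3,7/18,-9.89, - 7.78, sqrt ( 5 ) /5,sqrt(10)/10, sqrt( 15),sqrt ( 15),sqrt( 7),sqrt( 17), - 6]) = [  -  9.89 , - 7.78,-6, - 5.62 , - 2 * sqrt ( 6 ) /51,  sqrt( 11)/11,sqrt (10 ) /10, 7/18, sqrt( 5 ) /5 , 5/6,sqrt( 2),2,sqrt( 7),8/3, pi, sqrt(15) , sqrt( 15) , sqrt( 17) ]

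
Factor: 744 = 2^3 * 3^1*31^1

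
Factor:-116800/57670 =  - 2^5*  5^1 * 79^ ( - 1) = - 160/79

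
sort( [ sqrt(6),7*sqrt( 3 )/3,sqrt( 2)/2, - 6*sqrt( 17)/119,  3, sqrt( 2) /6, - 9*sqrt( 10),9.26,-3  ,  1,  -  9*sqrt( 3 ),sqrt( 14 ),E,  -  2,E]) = [-9*sqrt(10), - 9*sqrt ( 3), - 3 ,  -  2, - 6*sqrt(17) /119, sqrt (2 )/6,sqrt(2 )/2,1, sqrt( 6),  E, E,3,  sqrt( 14), 7*sqrt( 3 ) /3, 9.26 ]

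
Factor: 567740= 2^2*5^1*28387^1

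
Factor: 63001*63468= 2^2*3^2* 41^1*43^1*251^2 = 3998547468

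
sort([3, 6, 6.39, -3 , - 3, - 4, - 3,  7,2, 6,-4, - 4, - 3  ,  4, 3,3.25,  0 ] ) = [ - 4, - 4, - 4, - 3, - 3, - 3, - 3, 0,2,3,3  ,  3.25, 4, 6, 6, 6.39,7] 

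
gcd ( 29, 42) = 1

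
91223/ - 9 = -91223/9 = -10135.89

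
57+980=1037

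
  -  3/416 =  - 3/416 = - 0.01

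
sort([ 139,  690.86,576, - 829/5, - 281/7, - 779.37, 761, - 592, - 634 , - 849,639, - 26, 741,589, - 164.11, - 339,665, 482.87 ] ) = [  -  849, - 779.37, - 634  , - 592, - 339, - 829/5, - 164.11, - 281/7, - 26,  139,482.87,576,589,639,665 , 690.86, 741,761] 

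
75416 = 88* 857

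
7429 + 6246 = 13675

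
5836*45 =262620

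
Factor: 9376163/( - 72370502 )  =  -2^ ( - 1)*17^1* 331^( - 1)*109321^( - 1)*551539^1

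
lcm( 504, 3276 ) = 6552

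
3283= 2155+1128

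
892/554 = 446/277 =1.61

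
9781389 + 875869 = 10657258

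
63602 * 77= 4897354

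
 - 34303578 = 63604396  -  97907974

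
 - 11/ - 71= 11/71 = 0.15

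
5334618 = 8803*606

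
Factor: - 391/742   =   - 2^( - 1 )*7^( - 1)*17^1*23^1*53^(  -  1) 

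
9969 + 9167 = 19136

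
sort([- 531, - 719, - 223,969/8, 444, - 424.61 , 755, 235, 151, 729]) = [ - 719, - 531,-424.61, - 223, 969/8, 151 , 235, 444, 729,755]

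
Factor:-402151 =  - 149^1*2699^1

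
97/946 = 97/946 = 0.10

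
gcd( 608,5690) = 2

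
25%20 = 5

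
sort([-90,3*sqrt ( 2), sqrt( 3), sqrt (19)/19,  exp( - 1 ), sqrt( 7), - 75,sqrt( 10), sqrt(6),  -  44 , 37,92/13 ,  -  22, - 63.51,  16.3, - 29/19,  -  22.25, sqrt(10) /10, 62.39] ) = [-90, - 75,-63.51, - 44,  -  22.25 ,-22, - 29/19, sqrt(19) /19, sqrt( 10)/10, exp(-1),sqrt( 3), sqrt ( 6), sqrt (7 ), sqrt( 10 ), 3*sqrt(2 ), 92/13, 16.3, 37 , 62.39 ] 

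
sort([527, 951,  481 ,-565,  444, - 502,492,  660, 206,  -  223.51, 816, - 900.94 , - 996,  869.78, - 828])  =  [ - 996 ,  -  900.94,-828, - 565,-502, - 223.51, 206,444, 481 , 492, 527, 660,816,  869.78, 951 ]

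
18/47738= 9/23869 = 0.00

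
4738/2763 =1 + 1975/2763 =1.71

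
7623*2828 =21557844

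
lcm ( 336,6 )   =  336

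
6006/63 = 286/3 = 95.33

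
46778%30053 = 16725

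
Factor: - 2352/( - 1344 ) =7/4= 2^( - 2 )* 7^1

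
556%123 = 64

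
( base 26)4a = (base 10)114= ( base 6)310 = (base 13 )8A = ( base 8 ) 162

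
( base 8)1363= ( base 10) 755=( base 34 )m7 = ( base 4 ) 23303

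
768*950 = 729600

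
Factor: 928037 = 11^1*239^1*353^1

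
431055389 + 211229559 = 642284948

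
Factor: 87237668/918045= 2^2*3^( - 2 )*5^ (  -  1 )* 7^1*23^( - 1 )*41^1*887^( - 1)*75991^1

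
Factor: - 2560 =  - 2^9*5^1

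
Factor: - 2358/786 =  - 3 = -3^1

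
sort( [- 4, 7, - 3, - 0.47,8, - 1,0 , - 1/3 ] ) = [ - 4, - 3, - 1,-0.47, - 1/3, 0, 7, 8 ]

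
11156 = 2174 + 8982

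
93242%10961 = 5554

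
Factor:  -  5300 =-2^2 * 5^2 * 53^1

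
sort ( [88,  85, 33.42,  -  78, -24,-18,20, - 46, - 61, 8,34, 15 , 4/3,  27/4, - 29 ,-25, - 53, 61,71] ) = [  -  78, - 61, - 53, - 46, - 29,-25,-24,-18, 4/3, 27/4,8 , 15,20, 33.42,34,61,71 , 85,88] 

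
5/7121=5/7121 = 0.00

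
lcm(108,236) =6372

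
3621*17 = 61557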